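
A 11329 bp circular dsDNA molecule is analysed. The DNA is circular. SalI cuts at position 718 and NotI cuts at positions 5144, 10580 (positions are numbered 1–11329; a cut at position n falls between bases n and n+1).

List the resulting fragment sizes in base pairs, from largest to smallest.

Combined cut positions (sorted): 718, 5144, 10580.
Circular molecule, 3 cuts → 3 fragments:
  5144 − 718 = 4426 bp
  10580 − 5144 = 5436 bp
  wrap: 11329 − 10580 + 718 = 1467 bp
Sorted largest to smallest: 5436, 4426, 1467 bp.

5436, 4426, 1467 bp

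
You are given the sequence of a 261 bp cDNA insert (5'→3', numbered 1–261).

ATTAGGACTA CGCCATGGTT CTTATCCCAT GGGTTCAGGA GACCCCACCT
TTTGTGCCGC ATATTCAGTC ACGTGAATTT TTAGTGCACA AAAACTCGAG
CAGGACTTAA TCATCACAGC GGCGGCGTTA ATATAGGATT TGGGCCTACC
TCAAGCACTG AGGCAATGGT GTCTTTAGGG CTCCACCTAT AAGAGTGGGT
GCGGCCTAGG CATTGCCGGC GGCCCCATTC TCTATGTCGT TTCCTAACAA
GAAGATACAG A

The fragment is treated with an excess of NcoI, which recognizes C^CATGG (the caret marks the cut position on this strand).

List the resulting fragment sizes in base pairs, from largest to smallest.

234, 14, 13 bp

NcoI sites (CCATGG) start at positions 13, 27.
NcoI cuts after the first base of each site, so after positions 13, 27.
Linear molecule, 2 cuts → 3 fragments:
  1–13 → 13 bp
  14–27 → 14 bp
  28–261 → 234 bp
Sorted largest to smallest: 234, 14, 13 bp.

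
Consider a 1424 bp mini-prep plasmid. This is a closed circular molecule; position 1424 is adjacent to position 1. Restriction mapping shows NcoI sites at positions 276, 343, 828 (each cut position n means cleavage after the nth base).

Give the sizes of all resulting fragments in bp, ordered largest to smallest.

872, 485, 67 bp

Circular molecule, 3 cuts → 3 fragments:
  343 − 276 = 67 bp
  828 − 343 = 485 bp
  wrap: 1424 − 828 + 276 = 872 bp
Sorted largest to smallest: 872, 485, 67 bp.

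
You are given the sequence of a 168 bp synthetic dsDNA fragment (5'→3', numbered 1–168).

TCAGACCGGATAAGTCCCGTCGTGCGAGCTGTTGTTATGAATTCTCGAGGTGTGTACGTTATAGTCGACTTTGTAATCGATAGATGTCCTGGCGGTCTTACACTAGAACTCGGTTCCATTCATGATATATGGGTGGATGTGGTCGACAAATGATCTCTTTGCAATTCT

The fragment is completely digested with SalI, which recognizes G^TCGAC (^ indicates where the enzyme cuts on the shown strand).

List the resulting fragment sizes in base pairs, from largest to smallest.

78, 64, 26 bp

SalI sites (GTCGAC) start at positions 64, 142.
SalI cuts after the first base of each site, so after positions 64, 142.
Linear molecule, 2 cuts → 3 fragments:
  1–64 → 64 bp
  65–142 → 78 bp
  143–168 → 26 bp
Sorted largest to smallest: 78, 64, 26 bp.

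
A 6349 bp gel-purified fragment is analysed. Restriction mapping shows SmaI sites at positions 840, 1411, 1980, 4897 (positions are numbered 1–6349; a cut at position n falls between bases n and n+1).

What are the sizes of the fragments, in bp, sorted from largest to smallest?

Linear molecule, 4 cuts → 5 fragments:
  840 − 0 = 840 bp
  1411 − 840 = 571 bp
  1980 − 1411 = 569 bp
  4897 − 1980 = 2917 bp
  6349 − 4897 = 1452 bp
Sorted largest to smallest: 2917, 1452, 840, 571, 569 bp.

2917, 1452, 840, 571, 569 bp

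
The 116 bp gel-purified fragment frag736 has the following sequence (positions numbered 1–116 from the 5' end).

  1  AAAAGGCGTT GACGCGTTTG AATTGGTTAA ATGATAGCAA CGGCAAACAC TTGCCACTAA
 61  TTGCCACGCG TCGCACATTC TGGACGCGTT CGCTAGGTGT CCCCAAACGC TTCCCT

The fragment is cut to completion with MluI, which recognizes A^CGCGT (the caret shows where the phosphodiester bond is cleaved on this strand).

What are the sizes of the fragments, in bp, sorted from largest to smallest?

54, 32, 18, 12 bp

MluI sites (ACGCGT) start at positions 12, 66, 84.
MluI cuts after the first base of each site, so after positions 12, 66, 84.
Linear molecule, 3 cuts → 4 fragments:
  1–12 → 12 bp
  13–66 → 54 bp
  67–84 → 18 bp
  85–116 → 32 bp
Sorted largest to smallest: 54, 32, 18, 12 bp.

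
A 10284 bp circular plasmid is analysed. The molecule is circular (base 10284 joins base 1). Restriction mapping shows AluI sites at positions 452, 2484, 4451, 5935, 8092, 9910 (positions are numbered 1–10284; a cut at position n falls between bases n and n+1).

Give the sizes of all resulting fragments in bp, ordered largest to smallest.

Circular molecule, 6 cuts → 6 fragments:
  2484 − 452 = 2032 bp
  4451 − 2484 = 1967 bp
  5935 − 4451 = 1484 bp
  8092 − 5935 = 2157 bp
  9910 − 8092 = 1818 bp
  wrap: 10284 − 9910 + 452 = 826 bp
Sorted largest to smallest: 2157, 2032, 1967, 1818, 1484, 826 bp.

2157, 2032, 1967, 1818, 1484, 826 bp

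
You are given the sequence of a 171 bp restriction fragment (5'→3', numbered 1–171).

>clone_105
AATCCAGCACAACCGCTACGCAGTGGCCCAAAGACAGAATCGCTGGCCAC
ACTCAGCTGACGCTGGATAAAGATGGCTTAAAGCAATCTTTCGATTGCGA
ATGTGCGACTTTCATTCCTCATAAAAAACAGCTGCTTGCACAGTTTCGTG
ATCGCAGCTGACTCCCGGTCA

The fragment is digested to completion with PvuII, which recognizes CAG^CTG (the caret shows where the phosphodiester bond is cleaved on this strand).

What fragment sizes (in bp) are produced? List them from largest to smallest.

75, 56, 26, 14 bp

PvuII sites (CAGCTG) start at positions 54, 129, 155.
PvuII cuts after base 3 of each site, so after positions 56, 131, 157.
Linear molecule, 3 cuts → 4 fragments:
  1–56 → 56 bp
  57–131 → 75 bp
  132–157 → 26 bp
  158–171 → 14 bp
Sorted largest to smallest: 75, 56, 26, 14 bp.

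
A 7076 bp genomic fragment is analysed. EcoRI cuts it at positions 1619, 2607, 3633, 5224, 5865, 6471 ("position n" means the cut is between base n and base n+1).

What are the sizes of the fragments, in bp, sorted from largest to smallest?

1619, 1591, 1026, 988, 641, 606, 605 bp

Linear molecule, 6 cuts → 7 fragments:
  1619 − 0 = 1619 bp
  2607 − 1619 = 988 bp
  3633 − 2607 = 1026 bp
  5224 − 3633 = 1591 bp
  5865 − 5224 = 641 bp
  6471 − 5865 = 606 bp
  7076 − 6471 = 605 bp
Sorted largest to smallest: 1619, 1591, 1026, 988, 641, 606, 605 bp.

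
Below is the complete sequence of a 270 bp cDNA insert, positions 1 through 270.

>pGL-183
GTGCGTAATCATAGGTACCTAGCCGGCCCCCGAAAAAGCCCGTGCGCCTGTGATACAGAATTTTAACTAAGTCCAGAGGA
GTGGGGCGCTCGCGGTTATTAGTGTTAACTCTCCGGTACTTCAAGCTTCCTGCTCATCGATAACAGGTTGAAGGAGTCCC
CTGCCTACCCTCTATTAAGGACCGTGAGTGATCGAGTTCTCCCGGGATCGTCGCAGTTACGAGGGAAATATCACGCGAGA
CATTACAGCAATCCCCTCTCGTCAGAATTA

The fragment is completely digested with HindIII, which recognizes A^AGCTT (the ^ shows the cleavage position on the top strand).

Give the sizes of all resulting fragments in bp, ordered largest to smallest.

The HindIII site (AAGCTT) starts at position 123.
HindIII cuts after the first base of each site, so after position 123.
Linear molecule, 1 cut → 2 fragments:
  1–123 → 123 bp
  124–270 → 147 bp
Sorted largest to smallest: 147, 123 bp.

147, 123 bp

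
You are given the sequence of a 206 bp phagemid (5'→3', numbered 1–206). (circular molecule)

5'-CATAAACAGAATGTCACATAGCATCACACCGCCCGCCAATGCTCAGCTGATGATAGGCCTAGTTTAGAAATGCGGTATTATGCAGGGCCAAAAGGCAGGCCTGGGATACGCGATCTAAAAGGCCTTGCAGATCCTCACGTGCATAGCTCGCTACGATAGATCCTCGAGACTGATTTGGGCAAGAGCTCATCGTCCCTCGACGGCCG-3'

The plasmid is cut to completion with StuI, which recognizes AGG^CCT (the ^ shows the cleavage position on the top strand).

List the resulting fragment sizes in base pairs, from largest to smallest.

StuI sites (AGGCCT) start at positions 55, 97, 120.
StuI cuts after base 3 of each site, so after positions 57, 99, 122.
Circular molecule, 3 cuts → 3 fragments:
  58–99 → 42 bp
  100–122 → 23 bp
  123–206 then 1–57 → 84 + 57 = 141 bp
Sorted largest to smallest: 141, 42, 23 bp.

141, 42, 23 bp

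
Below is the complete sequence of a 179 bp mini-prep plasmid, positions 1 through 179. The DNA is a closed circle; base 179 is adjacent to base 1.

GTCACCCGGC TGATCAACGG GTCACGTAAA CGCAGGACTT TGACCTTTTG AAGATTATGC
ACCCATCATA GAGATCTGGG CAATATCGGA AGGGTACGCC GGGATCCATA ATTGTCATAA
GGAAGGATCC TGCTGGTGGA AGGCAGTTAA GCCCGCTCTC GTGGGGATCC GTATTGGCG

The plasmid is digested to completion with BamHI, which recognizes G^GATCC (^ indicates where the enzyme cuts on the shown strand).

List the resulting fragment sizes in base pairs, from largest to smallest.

BamHI sites (GGATCC) start at positions 102, 125, 165.
BamHI cuts after the first base of each site, so after positions 102, 125, 165.
Circular molecule, 3 cuts → 3 fragments:
  103–125 → 23 bp
  126–165 → 40 bp
  166–179 then 1–102 → 14 + 102 = 116 bp
Sorted largest to smallest: 116, 40, 23 bp.

116, 40, 23 bp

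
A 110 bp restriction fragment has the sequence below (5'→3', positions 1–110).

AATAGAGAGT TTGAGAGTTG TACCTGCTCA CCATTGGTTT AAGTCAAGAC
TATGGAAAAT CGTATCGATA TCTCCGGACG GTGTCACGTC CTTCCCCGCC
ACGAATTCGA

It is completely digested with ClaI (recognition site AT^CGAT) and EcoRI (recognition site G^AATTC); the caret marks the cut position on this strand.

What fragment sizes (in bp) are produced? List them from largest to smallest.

The ClaI site (ATCGAT) starts at position 64.
ClaI cuts after base 2 of each site, so after position 65.
The EcoRI site (GAATTC) starts at position 103.
EcoRI cuts after the first base of each site, so after position 103.
Combined cut positions: 65, 103.
Linear molecule, 2 cuts → 3 fragments:
  1–65 → 65 bp
  66–103 → 38 bp
  104–110 → 7 bp
Sorted largest to smallest: 65, 38, 7 bp.

65, 38, 7 bp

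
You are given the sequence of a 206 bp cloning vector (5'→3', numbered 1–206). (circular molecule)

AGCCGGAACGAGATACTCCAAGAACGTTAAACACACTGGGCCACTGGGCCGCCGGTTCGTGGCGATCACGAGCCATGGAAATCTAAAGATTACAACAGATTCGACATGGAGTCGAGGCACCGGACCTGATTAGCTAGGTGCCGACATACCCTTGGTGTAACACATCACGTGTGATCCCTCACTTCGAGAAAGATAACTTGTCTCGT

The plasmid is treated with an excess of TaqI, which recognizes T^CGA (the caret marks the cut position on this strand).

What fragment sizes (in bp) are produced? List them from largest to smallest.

123, 72, 11 bp

TaqI sites (TCGA) start at positions 101, 112, 184.
TaqI cuts after the first base of each site, so after positions 101, 112, 184.
Circular molecule, 3 cuts → 3 fragments:
  102–112 → 11 bp
  113–184 → 72 bp
  185–206 then 1–101 → 22 + 101 = 123 bp
Sorted largest to smallest: 123, 72, 11 bp.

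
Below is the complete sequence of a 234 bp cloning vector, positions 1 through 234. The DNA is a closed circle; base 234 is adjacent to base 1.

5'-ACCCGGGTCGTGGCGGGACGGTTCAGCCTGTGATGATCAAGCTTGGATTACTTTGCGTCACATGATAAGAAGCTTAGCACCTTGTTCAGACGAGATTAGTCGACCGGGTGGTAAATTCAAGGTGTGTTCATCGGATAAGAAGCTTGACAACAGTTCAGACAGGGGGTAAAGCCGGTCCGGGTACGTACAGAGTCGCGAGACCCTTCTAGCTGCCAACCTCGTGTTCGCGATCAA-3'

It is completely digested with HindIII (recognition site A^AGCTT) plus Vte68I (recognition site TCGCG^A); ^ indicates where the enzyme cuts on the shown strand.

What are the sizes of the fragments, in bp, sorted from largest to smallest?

70, 57, 44, 32, 31 bp

HindIII sites (AAGCTT) start at positions 39, 70, 140.
HindIII cuts after the first base of each site, so after positions 39, 70, 140.
Vte68I sites (TCGCGA) start at positions 193, 225.
Vte68I cuts after base 5 of each site (before the last base), so after positions 197, 229.
Combined cut positions: 39, 70, 140, 197, 229.
Circular molecule, 5 cuts → 5 fragments:
  40–70 → 31 bp
  71–140 → 70 bp
  141–197 → 57 bp
  198–229 → 32 bp
  230–234 then 1–39 → 5 + 39 = 44 bp
Sorted largest to smallest: 70, 57, 44, 32, 31 bp.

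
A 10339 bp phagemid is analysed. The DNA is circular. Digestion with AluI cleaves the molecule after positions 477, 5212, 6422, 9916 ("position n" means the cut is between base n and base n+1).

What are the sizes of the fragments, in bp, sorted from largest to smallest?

Circular molecule, 4 cuts → 4 fragments:
  5212 − 477 = 4735 bp
  6422 − 5212 = 1210 bp
  9916 − 6422 = 3494 bp
  wrap: 10339 − 9916 + 477 = 900 bp
Sorted largest to smallest: 4735, 3494, 1210, 900 bp.

4735, 3494, 1210, 900 bp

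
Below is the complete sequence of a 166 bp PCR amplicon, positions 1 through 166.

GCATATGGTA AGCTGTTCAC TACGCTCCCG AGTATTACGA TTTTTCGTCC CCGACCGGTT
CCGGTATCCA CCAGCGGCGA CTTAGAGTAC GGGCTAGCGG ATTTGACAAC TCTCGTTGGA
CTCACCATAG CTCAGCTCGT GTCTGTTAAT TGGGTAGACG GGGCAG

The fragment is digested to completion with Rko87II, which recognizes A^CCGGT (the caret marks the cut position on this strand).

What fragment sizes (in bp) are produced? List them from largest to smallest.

112, 54 bp

The Rko87II site (ACCGGT) starts at position 54.
Rko87II cuts after the first base of each site, so after position 54.
Linear molecule, 1 cut → 2 fragments:
  1–54 → 54 bp
  55–166 → 112 bp
Sorted largest to smallest: 112, 54 bp.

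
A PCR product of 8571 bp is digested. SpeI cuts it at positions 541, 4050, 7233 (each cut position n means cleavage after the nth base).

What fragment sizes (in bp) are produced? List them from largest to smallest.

Linear molecule, 3 cuts → 4 fragments:
  541 − 0 = 541 bp
  4050 − 541 = 3509 bp
  7233 − 4050 = 3183 bp
  8571 − 7233 = 1338 bp
Sorted largest to smallest: 3509, 3183, 1338, 541 bp.

3509, 3183, 1338, 541 bp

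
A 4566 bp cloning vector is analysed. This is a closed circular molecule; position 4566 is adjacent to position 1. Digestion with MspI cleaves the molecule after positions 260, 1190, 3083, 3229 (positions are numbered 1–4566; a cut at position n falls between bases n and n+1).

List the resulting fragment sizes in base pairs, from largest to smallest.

Circular molecule, 4 cuts → 4 fragments:
  1190 − 260 = 930 bp
  3083 − 1190 = 1893 bp
  3229 − 3083 = 146 bp
  wrap: 4566 − 3229 + 260 = 1597 bp
Sorted largest to smallest: 1893, 1597, 930, 146 bp.

1893, 1597, 930, 146 bp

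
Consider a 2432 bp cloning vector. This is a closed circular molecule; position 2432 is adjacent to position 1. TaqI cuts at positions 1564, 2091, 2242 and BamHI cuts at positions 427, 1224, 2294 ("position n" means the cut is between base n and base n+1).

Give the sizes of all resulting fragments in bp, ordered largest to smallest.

Combined cut positions (sorted): 427, 1224, 1564, 2091, 2242, 2294.
Circular molecule, 6 cuts → 6 fragments:
  1224 − 427 = 797 bp
  1564 − 1224 = 340 bp
  2091 − 1564 = 527 bp
  2242 − 2091 = 151 bp
  2294 − 2242 = 52 bp
  wrap: 2432 − 2294 + 427 = 565 bp
Sorted largest to smallest: 797, 565, 527, 340, 151, 52 bp.

797, 565, 527, 340, 151, 52 bp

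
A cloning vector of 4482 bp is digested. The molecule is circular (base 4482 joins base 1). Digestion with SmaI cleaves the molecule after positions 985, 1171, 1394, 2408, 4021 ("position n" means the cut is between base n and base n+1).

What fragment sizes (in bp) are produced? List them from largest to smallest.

1613, 1446, 1014, 223, 186 bp

Circular molecule, 5 cuts → 5 fragments:
  1171 − 985 = 186 bp
  1394 − 1171 = 223 bp
  2408 − 1394 = 1014 bp
  4021 − 2408 = 1613 bp
  wrap: 4482 − 4021 + 985 = 1446 bp
Sorted largest to smallest: 1613, 1446, 1014, 223, 186 bp.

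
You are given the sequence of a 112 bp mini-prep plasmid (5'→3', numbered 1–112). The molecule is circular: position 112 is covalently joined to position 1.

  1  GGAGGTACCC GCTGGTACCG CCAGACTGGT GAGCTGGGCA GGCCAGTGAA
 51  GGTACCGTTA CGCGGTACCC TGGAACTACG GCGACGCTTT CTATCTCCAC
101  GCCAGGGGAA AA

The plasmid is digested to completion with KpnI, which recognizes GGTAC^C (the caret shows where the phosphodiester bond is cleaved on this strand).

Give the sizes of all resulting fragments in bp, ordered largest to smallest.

52, 37, 13, 10 bp

KpnI sites (GGTACC) start at positions 4, 14, 51, 64.
KpnI cuts after base 5 of each site (before the last base), so after positions 8, 18, 55, 68.
Circular molecule, 4 cuts → 4 fragments:
  9–18 → 10 bp
  19–55 → 37 bp
  56–68 → 13 bp
  69–112 then 1–8 → 44 + 8 = 52 bp
Sorted largest to smallest: 52, 37, 13, 10 bp.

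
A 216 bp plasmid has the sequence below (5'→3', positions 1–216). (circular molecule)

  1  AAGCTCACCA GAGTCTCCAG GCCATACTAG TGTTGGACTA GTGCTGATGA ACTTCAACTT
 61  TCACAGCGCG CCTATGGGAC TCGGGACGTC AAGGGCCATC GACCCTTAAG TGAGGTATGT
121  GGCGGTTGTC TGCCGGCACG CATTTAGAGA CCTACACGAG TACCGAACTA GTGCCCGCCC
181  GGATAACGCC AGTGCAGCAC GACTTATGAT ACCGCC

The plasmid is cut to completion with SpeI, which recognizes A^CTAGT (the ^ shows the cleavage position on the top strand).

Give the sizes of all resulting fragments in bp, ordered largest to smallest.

130, 75, 11 bp

SpeI sites (ACTAGT) start at positions 26, 37, 167.
SpeI cuts after the first base of each site, so after positions 26, 37, 167.
Circular molecule, 3 cuts → 3 fragments:
  27–37 → 11 bp
  38–167 → 130 bp
  168–216 then 1–26 → 49 + 26 = 75 bp
Sorted largest to smallest: 130, 75, 11 bp.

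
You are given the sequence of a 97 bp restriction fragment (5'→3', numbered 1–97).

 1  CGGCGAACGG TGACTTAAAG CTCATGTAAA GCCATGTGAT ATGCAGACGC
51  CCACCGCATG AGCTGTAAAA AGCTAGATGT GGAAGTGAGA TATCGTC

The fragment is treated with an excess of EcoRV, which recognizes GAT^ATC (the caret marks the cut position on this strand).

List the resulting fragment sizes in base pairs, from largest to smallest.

The EcoRV site (GATATC) starts at position 89.
EcoRV cuts after base 3 of each site, so after position 91.
Linear molecule, 1 cut → 2 fragments:
  1–91 → 91 bp
  92–97 → 6 bp
Sorted largest to smallest: 91, 6 bp.

91, 6 bp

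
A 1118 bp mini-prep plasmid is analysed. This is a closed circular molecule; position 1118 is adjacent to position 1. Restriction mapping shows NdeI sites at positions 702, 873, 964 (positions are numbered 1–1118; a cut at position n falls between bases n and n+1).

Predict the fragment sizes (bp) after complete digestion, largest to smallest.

856, 171, 91 bp

Circular molecule, 3 cuts → 3 fragments:
  873 − 702 = 171 bp
  964 − 873 = 91 bp
  wrap: 1118 − 964 + 702 = 856 bp
Sorted largest to smallest: 856, 171, 91 bp.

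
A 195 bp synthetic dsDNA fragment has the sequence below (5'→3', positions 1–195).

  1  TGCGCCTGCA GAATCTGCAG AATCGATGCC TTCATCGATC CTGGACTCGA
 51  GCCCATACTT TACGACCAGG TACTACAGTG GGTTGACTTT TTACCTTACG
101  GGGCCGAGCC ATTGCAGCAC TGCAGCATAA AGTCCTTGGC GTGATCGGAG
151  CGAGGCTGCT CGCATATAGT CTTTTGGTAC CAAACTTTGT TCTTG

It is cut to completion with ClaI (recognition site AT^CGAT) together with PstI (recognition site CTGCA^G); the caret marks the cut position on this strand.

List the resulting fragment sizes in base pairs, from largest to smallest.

ClaI sites (ATCGAT) start at positions 22, 34.
ClaI cuts after base 2 of each site, so after positions 23, 35.
PstI sites (CTGCAG) start at positions 6, 15, 120.
PstI cuts after base 5 of each site (before the last base), so after positions 10, 19, 124.
Combined cut positions: 10, 19, 23, 35, 124.
Linear molecule, 5 cuts → 6 fragments:
  1–10 → 10 bp
  11–19 → 9 bp
  20–23 → 4 bp
  24–35 → 12 bp
  36–124 → 89 bp
  125–195 → 71 bp
Sorted largest to smallest: 89, 71, 12, 10, 9, 4 bp.

89, 71, 12, 10, 9, 4 bp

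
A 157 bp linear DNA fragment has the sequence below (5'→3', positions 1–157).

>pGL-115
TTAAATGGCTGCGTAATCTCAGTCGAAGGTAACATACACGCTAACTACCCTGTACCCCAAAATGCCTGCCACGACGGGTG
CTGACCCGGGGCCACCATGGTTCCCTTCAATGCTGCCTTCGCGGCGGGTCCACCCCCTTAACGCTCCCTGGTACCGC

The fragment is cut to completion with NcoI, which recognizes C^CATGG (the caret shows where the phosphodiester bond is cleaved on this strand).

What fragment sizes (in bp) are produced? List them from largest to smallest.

The NcoI site (CCATGG) starts at position 95.
NcoI cuts after the first base of each site, so after position 95.
Linear molecule, 1 cut → 2 fragments:
  1–95 → 95 bp
  96–157 → 62 bp
Sorted largest to smallest: 95, 62 bp.

95, 62 bp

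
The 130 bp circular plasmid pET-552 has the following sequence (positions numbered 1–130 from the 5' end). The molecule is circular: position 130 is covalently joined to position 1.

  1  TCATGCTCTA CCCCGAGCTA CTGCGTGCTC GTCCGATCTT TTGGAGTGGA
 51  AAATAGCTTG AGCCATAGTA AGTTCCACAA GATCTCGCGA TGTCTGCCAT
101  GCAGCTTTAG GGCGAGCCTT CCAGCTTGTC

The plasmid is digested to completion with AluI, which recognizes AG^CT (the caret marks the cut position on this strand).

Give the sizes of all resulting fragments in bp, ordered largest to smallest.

48, 39, 23, 20 bp

AluI sites (AGCT) start at positions 16, 55, 103, 123.
AluI cuts after base 2 of each site, so after positions 17, 56, 104, 124.
Circular molecule, 4 cuts → 4 fragments:
  18–56 → 39 bp
  57–104 → 48 bp
  105–124 → 20 bp
  125–130 then 1–17 → 6 + 17 = 23 bp
Sorted largest to smallest: 48, 39, 23, 20 bp.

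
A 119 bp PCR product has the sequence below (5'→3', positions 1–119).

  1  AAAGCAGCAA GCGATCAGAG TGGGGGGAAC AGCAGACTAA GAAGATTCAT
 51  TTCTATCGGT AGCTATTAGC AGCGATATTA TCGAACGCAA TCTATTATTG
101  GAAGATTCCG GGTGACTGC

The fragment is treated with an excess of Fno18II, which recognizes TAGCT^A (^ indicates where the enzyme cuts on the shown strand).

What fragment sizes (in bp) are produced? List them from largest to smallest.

The Fno18II site (TAGCTA) starts at position 60.
Fno18II cuts after base 5 of each site (before the last base), so after position 64.
Linear molecule, 1 cut → 2 fragments:
  1–64 → 64 bp
  65–119 → 55 bp
Sorted largest to smallest: 64, 55 bp.

64, 55 bp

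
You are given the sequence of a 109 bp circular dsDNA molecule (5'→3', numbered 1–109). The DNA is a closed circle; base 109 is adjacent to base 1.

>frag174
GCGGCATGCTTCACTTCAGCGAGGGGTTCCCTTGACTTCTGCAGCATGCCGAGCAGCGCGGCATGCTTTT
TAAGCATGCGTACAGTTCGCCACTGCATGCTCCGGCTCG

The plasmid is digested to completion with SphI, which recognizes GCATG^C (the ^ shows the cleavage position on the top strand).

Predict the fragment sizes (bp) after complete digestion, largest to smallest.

SphI sites (GCATGC) start at positions 4, 44, 61, 74, 95.
SphI cuts after base 5 of each site (before the last base), so after positions 8, 48, 65, 78, 99.
Circular molecule, 5 cuts → 5 fragments:
  9–48 → 40 bp
  49–65 → 17 bp
  66–78 → 13 bp
  79–99 → 21 bp
  100–109 then 1–8 → 10 + 8 = 18 bp
Sorted largest to smallest: 40, 21, 18, 17, 13 bp.

40, 21, 18, 17, 13 bp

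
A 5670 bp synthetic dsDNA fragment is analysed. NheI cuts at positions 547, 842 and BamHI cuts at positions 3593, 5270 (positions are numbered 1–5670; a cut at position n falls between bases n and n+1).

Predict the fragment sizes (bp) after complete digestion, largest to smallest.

Combined cut positions (sorted): 547, 842, 3593, 5270.
Linear molecule, 4 cuts → 5 fragments:
  547 − 0 = 547 bp
  842 − 547 = 295 bp
  3593 − 842 = 2751 bp
  5270 − 3593 = 1677 bp
  5670 − 5270 = 400 bp
Sorted largest to smallest: 2751, 1677, 547, 400, 295 bp.

2751, 1677, 547, 400, 295 bp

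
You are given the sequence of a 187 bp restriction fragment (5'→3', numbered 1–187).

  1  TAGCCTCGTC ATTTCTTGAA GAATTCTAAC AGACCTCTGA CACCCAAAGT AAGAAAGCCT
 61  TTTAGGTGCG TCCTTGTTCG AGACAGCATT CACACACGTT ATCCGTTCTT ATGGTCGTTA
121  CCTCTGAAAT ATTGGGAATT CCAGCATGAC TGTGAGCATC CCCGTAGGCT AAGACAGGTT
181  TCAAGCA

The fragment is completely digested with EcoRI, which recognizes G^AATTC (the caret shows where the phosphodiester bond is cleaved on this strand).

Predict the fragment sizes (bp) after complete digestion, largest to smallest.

115, 51, 21 bp

EcoRI sites (GAATTC) start at positions 21, 136.
EcoRI cuts after the first base of each site, so after positions 21, 136.
Linear molecule, 2 cuts → 3 fragments:
  1–21 → 21 bp
  22–136 → 115 bp
  137–187 → 51 bp
Sorted largest to smallest: 115, 51, 21 bp.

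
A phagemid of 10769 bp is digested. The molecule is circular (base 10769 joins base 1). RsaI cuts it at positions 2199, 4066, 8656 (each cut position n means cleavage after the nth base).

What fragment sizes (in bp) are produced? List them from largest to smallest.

Circular molecule, 3 cuts → 3 fragments:
  4066 − 2199 = 1867 bp
  8656 − 4066 = 4590 bp
  wrap: 10769 − 8656 + 2199 = 4312 bp
Sorted largest to smallest: 4590, 4312, 1867 bp.

4590, 4312, 1867 bp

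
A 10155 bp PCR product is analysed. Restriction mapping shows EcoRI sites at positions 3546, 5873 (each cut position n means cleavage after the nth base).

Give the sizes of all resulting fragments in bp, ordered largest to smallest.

4282, 3546, 2327 bp

Linear molecule, 2 cuts → 3 fragments:
  3546 − 0 = 3546 bp
  5873 − 3546 = 2327 bp
  10155 − 5873 = 4282 bp
Sorted largest to smallest: 4282, 3546, 2327 bp.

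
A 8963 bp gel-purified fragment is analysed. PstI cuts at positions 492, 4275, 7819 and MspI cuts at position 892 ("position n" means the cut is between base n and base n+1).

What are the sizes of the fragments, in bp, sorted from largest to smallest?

Combined cut positions (sorted): 492, 892, 4275, 7819.
Linear molecule, 4 cuts → 5 fragments:
  492 − 0 = 492 bp
  892 − 492 = 400 bp
  4275 − 892 = 3383 bp
  7819 − 4275 = 3544 bp
  8963 − 7819 = 1144 bp
Sorted largest to smallest: 3544, 3383, 1144, 492, 400 bp.

3544, 3383, 1144, 492, 400 bp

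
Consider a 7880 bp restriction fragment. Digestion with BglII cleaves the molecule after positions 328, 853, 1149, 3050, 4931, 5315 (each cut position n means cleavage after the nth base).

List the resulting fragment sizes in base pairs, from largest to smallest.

2565, 1901, 1881, 525, 384, 328, 296 bp

Linear molecule, 6 cuts → 7 fragments:
  328 − 0 = 328 bp
  853 − 328 = 525 bp
  1149 − 853 = 296 bp
  3050 − 1149 = 1901 bp
  4931 − 3050 = 1881 bp
  5315 − 4931 = 384 bp
  7880 − 5315 = 2565 bp
Sorted largest to smallest: 2565, 1901, 1881, 525, 384, 328, 296 bp.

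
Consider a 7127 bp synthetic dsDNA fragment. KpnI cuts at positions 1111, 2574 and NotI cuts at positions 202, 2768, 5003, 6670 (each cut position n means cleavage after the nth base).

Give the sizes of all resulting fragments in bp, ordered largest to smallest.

2235, 1667, 1463, 909, 457, 202, 194 bp

Combined cut positions (sorted): 202, 1111, 2574, 2768, 5003, 6670.
Linear molecule, 6 cuts → 7 fragments:
  202 − 0 = 202 bp
  1111 − 202 = 909 bp
  2574 − 1111 = 1463 bp
  2768 − 2574 = 194 bp
  5003 − 2768 = 2235 bp
  6670 − 5003 = 1667 bp
  7127 − 6670 = 457 bp
Sorted largest to smallest: 2235, 1667, 1463, 909, 457, 202, 194 bp.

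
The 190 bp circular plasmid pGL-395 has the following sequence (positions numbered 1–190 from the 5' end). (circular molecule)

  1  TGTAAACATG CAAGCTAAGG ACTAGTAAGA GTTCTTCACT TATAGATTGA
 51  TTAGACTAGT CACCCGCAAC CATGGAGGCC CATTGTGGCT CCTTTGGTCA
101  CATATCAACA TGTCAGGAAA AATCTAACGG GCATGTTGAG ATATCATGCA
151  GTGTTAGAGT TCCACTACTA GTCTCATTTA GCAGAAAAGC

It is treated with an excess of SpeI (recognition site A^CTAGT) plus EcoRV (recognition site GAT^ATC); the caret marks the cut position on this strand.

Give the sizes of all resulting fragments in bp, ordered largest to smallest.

87, 44, 34, 25 bp

SpeI sites (ACTAGT) start at positions 21, 55, 167.
SpeI cuts after the first base of each site, so after positions 21, 55, 167.
The EcoRV site (GATATC) starts at position 140.
EcoRV cuts after base 3 of each site, so after position 142.
Combined cut positions: 21, 55, 142, 167.
Circular molecule, 4 cuts → 4 fragments:
  22–55 → 34 bp
  56–142 → 87 bp
  143–167 → 25 bp
  168–190 then 1–21 → 23 + 21 = 44 bp
Sorted largest to smallest: 87, 44, 34, 25 bp.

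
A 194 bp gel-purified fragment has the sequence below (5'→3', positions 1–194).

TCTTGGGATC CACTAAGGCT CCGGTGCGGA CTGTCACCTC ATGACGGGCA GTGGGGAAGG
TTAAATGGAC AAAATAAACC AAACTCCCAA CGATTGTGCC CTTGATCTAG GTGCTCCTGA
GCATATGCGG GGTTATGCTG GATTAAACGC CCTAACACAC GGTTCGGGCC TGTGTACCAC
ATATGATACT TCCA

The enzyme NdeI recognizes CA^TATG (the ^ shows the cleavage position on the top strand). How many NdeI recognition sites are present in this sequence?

2

CATATG occurs starting at positions 122, 180.
NdeI cuts at 2 sites.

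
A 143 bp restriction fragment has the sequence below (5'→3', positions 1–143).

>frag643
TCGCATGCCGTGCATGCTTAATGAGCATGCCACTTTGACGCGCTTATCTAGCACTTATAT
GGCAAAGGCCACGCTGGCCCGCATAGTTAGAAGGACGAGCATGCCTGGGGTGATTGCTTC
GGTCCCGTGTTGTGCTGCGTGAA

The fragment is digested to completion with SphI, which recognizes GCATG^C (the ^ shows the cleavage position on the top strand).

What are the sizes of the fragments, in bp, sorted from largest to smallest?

SphI sites (GCATGC) start at positions 3, 12, 25, 99.
SphI cuts after base 5 of each site (before the last base), so after positions 7, 16, 29, 103.
Linear molecule, 4 cuts → 5 fragments:
  1–7 → 7 bp
  8–16 → 9 bp
  17–29 → 13 bp
  30–103 → 74 bp
  104–143 → 40 bp
Sorted largest to smallest: 74, 40, 13, 9, 7 bp.

74, 40, 13, 9, 7 bp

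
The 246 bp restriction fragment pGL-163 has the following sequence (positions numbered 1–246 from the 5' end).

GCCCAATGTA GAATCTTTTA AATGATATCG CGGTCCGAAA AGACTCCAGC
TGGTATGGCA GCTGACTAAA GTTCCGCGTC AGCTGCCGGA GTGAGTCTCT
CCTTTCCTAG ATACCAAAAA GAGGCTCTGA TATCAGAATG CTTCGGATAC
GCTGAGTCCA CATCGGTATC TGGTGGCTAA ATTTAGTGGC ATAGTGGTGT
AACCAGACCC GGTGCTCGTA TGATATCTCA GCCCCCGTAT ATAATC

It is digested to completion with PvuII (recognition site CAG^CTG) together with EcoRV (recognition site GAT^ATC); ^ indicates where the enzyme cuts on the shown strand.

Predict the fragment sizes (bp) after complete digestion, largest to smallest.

93, 49, 26, 23, 22, 21, 12 bp

PvuII sites (CAGCTG) start at positions 47, 59, 80.
PvuII cuts after base 3 of each site, so after positions 49, 61, 82.
EcoRV sites (GATATC) start at positions 24, 129, 222.
EcoRV cuts after base 3 of each site, so after positions 26, 131, 224.
Combined cut positions: 26, 49, 61, 82, 131, 224.
Linear molecule, 6 cuts → 7 fragments:
  1–26 → 26 bp
  27–49 → 23 bp
  50–61 → 12 bp
  62–82 → 21 bp
  83–131 → 49 bp
  132–224 → 93 bp
  225–246 → 22 bp
Sorted largest to smallest: 93, 49, 26, 23, 22, 21, 12 bp.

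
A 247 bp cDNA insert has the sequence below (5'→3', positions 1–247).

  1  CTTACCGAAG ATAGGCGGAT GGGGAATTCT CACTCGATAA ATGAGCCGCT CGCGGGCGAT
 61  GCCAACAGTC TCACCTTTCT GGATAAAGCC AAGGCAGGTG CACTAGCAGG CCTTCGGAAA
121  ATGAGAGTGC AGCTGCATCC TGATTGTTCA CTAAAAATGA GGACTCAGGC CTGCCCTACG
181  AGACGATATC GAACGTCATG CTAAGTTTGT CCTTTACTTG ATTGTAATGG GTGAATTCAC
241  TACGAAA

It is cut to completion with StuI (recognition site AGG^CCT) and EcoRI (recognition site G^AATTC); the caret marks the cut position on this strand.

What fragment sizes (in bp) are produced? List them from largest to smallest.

StuI sites (AGGCCT) start at positions 108, 167.
StuI cuts after base 3 of each site, so after positions 110, 169.
EcoRI sites (GAATTC) start at positions 24, 233.
EcoRI cuts after the first base of each site, so after positions 24, 233.
Combined cut positions: 24, 110, 169, 233.
Linear molecule, 4 cuts → 5 fragments:
  1–24 → 24 bp
  25–110 → 86 bp
  111–169 → 59 bp
  170–233 → 64 bp
  234–247 → 14 bp
Sorted largest to smallest: 86, 64, 59, 24, 14 bp.

86, 64, 59, 24, 14 bp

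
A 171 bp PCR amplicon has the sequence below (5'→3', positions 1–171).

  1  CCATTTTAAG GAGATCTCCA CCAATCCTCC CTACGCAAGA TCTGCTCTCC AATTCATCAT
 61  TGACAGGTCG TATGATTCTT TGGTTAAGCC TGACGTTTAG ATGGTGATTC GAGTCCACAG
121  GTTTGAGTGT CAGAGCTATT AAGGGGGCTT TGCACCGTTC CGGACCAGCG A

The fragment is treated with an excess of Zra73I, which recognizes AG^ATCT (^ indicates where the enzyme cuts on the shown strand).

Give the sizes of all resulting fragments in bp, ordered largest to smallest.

132, 26, 13 bp

Zra73I sites (AGATCT) start at positions 12, 38.
Zra73I cuts after base 2 of each site, so after positions 13, 39.
Linear molecule, 2 cuts → 3 fragments:
  1–13 → 13 bp
  14–39 → 26 bp
  40–171 → 132 bp
Sorted largest to smallest: 132, 26, 13 bp.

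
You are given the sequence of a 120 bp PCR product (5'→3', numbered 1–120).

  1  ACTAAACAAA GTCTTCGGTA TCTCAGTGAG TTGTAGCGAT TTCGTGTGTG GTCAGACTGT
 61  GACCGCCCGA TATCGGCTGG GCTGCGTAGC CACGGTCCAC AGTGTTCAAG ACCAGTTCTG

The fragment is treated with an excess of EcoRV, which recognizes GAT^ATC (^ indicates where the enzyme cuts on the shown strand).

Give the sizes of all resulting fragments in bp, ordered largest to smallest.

The EcoRV site (GATATC) starts at position 69.
EcoRV cuts after base 3 of each site, so after position 71.
Linear molecule, 1 cut → 2 fragments:
  1–71 → 71 bp
  72–120 → 49 bp
Sorted largest to smallest: 71, 49 bp.

71, 49 bp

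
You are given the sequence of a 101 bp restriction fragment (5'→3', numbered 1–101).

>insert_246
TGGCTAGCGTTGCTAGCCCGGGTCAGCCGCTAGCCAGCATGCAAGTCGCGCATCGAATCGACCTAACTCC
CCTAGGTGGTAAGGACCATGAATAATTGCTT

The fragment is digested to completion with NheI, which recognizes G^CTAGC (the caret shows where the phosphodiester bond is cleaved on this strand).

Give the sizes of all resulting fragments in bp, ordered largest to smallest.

NheI sites (GCTAGC) start at positions 3, 12, 29.
NheI cuts after the first base of each site, so after positions 3, 12, 29.
Linear molecule, 3 cuts → 4 fragments:
  1–3 → 3 bp
  4–12 → 9 bp
  13–29 → 17 bp
  30–101 → 72 bp
Sorted largest to smallest: 72, 17, 9, 3 bp.

72, 17, 9, 3 bp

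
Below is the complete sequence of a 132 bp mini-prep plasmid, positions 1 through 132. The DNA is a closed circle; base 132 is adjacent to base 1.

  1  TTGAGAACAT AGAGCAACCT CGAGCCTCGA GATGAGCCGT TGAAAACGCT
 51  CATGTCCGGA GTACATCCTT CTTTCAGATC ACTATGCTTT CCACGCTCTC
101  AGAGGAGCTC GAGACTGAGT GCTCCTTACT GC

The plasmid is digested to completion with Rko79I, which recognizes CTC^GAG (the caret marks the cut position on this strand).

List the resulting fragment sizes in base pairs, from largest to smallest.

Rko79I sites (CTCGAG) start at positions 19, 26, 108.
Rko79I cuts after base 3 of each site, so after positions 21, 28, 110.
Circular molecule, 3 cuts → 3 fragments:
  22–28 → 7 bp
  29–110 → 82 bp
  111–132 then 1–21 → 22 + 21 = 43 bp
Sorted largest to smallest: 82, 43, 7 bp.

82, 43, 7 bp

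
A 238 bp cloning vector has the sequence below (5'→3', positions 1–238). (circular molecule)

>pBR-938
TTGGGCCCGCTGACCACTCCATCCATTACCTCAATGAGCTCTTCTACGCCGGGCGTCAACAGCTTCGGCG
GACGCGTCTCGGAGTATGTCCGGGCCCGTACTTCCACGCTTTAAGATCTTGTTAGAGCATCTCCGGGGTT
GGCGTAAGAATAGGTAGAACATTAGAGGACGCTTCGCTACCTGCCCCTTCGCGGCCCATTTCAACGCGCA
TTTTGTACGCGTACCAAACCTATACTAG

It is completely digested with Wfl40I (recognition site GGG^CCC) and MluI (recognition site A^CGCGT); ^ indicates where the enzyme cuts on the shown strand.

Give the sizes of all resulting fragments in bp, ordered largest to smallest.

123, 67, 26, 22 bp

Wfl40I sites (GGGCCC) start at positions 3, 92.
Wfl40I cuts after base 3 of each site, so after positions 5, 94.
MluI sites (ACGCGT) start at positions 72, 217.
MluI cuts after the first base of each site, so after positions 72, 217.
Combined cut positions: 5, 72, 94, 217.
Circular molecule, 4 cuts → 4 fragments:
  6–72 → 67 bp
  73–94 → 22 bp
  95–217 → 123 bp
  218–238 then 1–5 → 21 + 5 = 26 bp
Sorted largest to smallest: 123, 67, 26, 22 bp.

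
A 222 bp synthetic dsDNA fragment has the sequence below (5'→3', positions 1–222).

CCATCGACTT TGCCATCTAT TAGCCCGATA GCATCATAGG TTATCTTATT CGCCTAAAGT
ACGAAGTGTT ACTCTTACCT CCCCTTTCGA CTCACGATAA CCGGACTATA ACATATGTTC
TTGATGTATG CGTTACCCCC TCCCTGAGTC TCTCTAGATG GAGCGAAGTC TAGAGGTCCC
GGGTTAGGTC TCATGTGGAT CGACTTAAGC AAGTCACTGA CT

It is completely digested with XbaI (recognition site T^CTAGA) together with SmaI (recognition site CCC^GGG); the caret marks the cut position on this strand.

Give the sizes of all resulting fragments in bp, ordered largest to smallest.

153, 42, 16, 11 bp

XbaI sites (TCTAGA) start at positions 153, 169.
XbaI cuts after the first base of each site, so after positions 153, 169.
The SmaI site (CCCGGG) starts at position 178.
SmaI cuts after base 3 of each site, so after position 180.
Combined cut positions: 153, 169, 180.
Linear molecule, 3 cuts → 4 fragments:
  1–153 → 153 bp
  154–169 → 16 bp
  170–180 → 11 bp
  181–222 → 42 bp
Sorted largest to smallest: 153, 42, 16, 11 bp.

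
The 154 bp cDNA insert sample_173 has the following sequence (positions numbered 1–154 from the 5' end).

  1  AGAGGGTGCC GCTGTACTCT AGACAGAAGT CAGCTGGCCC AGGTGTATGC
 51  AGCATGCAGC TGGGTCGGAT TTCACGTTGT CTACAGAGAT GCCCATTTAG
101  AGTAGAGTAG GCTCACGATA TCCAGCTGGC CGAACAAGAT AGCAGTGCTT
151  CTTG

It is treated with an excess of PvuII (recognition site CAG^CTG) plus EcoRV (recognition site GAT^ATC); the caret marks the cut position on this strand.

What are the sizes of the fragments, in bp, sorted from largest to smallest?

PvuII sites (CAGCTG) start at positions 31, 57, 123.
PvuII cuts after base 3 of each site, so after positions 33, 59, 125.
The EcoRV site (GATATC) starts at position 117.
EcoRV cuts after base 3 of each site, so after position 119.
Combined cut positions: 33, 59, 119, 125.
Linear molecule, 4 cuts → 5 fragments:
  1–33 → 33 bp
  34–59 → 26 bp
  60–119 → 60 bp
  120–125 → 6 bp
  126–154 → 29 bp
Sorted largest to smallest: 60, 33, 29, 26, 6 bp.

60, 33, 29, 26, 6 bp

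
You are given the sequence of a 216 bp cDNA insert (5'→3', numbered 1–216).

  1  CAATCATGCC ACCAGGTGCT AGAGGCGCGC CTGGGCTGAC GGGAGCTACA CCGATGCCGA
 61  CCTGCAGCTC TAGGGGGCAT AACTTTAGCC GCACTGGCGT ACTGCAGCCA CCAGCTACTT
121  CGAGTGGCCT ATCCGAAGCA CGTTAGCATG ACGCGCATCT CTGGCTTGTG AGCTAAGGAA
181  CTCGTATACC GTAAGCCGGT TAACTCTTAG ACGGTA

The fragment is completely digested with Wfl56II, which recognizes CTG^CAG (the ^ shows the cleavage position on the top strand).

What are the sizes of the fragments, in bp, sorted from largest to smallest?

Wfl56II sites (CTGCAG) start at positions 62, 102.
Wfl56II cuts after base 3 of each site, so after positions 64, 104.
Linear molecule, 2 cuts → 3 fragments:
  1–64 → 64 bp
  65–104 → 40 bp
  105–216 → 112 bp
Sorted largest to smallest: 112, 64, 40 bp.

112, 64, 40 bp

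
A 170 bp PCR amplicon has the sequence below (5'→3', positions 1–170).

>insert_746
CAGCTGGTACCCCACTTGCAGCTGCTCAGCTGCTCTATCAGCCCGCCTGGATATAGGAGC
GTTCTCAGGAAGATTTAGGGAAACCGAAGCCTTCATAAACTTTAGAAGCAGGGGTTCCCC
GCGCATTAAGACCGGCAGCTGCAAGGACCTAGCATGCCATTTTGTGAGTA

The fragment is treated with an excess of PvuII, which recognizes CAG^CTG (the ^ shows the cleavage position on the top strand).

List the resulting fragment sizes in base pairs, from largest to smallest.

109, 32, 18, 8, 3 bp

PvuII sites (CAGCTG) start at positions 1, 19, 27, 136.
PvuII cuts after base 3 of each site, so after positions 3, 21, 29, 138.
Linear molecule, 4 cuts → 5 fragments:
  1–3 → 3 bp
  4–21 → 18 bp
  22–29 → 8 bp
  30–138 → 109 bp
  139–170 → 32 bp
Sorted largest to smallest: 109, 32, 18, 8, 3 bp.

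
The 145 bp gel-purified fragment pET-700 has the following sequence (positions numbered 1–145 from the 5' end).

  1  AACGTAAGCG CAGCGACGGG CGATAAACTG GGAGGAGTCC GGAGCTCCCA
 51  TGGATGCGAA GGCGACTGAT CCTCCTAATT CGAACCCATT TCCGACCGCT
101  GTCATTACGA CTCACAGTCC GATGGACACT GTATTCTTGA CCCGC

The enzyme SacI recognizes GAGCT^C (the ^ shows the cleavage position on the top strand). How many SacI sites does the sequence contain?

GAGCTC occurs starting at position 42.
SacI cuts at 1 site.

1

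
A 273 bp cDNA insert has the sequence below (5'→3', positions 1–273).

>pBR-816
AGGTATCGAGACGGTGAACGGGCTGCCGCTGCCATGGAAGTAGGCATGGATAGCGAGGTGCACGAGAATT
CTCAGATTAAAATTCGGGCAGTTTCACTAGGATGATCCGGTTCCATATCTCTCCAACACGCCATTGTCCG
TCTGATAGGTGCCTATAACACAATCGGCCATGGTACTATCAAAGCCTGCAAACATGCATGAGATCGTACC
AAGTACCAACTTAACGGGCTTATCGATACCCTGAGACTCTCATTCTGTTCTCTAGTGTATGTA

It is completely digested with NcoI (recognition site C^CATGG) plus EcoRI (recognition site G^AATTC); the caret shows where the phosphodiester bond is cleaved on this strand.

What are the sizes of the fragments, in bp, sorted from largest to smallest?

NcoI sites (CCATGG) start at positions 32, 168.
NcoI cuts after the first base of each site, so after positions 32, 168.
The EcoRI site (GAATTC) starts at position 66.
EcoRI cuts after the first base of each site, so after position 66.
Combined cut positions: 32, 66, 168.
Linear molecule, 3 cuts → 4 fragments:
  1–32 → 32 bp
  33–66 → 34 bp
  67–168 → 102 bp
  169–273 → 105 bp
Sorted largest to smallest: 105, 102, 34, 32 bp.

105, 102, 34, 32 bp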